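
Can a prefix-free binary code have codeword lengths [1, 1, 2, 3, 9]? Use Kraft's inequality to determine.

Kraft inequality: Σ 2^(-l_i) ≤ 1 for prefix-free code
Calculating: 2^(-1) + 2^(-1) + 2^(-2) + 2^(-3) + 2^(-9)
= 0.5 + 0.5 + 0.25 + 0.125 + 0.001953125
= 1.3770
Since 1.3770 > 1, prefix-free code does not exist


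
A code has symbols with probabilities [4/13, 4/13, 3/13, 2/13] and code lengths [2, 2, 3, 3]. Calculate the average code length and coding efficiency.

Average length L = Σ p_i × l_i = 2.3846 bits
Entropy H = 1.9501 bits
Efficiency η = H/L × 100% = 81.78%


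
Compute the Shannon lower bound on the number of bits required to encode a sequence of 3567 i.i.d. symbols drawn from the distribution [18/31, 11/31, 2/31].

Entropy H = 1.2409 bits/symbol
Minimum bits = H × n = 1.2409 × 3567
= 4426.27 bits


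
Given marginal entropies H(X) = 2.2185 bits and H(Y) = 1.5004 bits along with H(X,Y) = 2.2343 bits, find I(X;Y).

I(X;Y) = H(X) + H(Y) - H(X,Y)
I(X;Y) = 2.2185 + 1.5004 - 2.2343 = 1.4846 bits


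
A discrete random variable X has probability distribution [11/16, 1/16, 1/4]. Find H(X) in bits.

H(X) = -Σ p(x) log₂ p(x)
  -11/16 × log₂(11/16) = 0.3716
  -1/16 × log₂(1/16) = 0.2500
  -1/4 × log₂(1/4) = 0.5000
H(X) = 1.1216 bits


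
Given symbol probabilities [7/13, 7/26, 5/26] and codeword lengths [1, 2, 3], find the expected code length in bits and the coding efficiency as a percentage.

Average length L = Σ p_i × l_i = 1.6538 bits
Entropy H = 1.4480 bits
Efficiency η = H/L × 100% = 87.55%


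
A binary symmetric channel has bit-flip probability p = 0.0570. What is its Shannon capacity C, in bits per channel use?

For BSC with error probability p:
C = 1 - H(p) where H(p) is binary entropy
H(0.0570) = -0.0570 × log₂(0.0570) - 0.9430 × log₂(0.9430)
H(p) = 0.3154
C = 1 - 0.3154 = 0.6846 bits/use


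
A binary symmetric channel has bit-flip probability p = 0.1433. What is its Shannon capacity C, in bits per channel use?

For BSC with error probability p:
C = 1 - H(p) where H(p) is binary entropy
H(0.1433) = -0.1433 × log₂(0.1433) - 0.8567 × log₂(0.8567)
H(p) = 0.5928
C = 1 - 0.5928 = 0.4072 bits/use


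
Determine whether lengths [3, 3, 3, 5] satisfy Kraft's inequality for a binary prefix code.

Kraft inequality: Σ 2^(-l_i) ≤ 1 for prefix-free code
Calculating: 2^(-3) + 2^(-3) + 2^(-3) + 2^(-5)
= 0.125 + 0.125 + 0.125 + 0.03125
= 0.4062
Since 0.4062 ≤ 1, prefix-free code exists


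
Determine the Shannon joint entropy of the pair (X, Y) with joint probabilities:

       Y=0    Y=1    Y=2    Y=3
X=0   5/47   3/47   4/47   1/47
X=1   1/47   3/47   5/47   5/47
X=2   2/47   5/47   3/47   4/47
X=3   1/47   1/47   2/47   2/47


H(X,Y) = -Σ p(x,y) log₂ p(x,y)
  p(0,0)=5/47: -0.1064 × log₂(0.1064) = 0.3439
  p(0,1)=3/47: -0.0638 × log₂(0.0638) = 0.2534
  p(0,2)=4/47: -0.0851 × log₂(0.0851) = 0.3025
  p(0,3)=1/47: -0.0213 × log₂(0.0213) = 0.1182
  p(1,0)=1/47: -0.0213 × log₂(0.0213) = 0.1182
  p(1,1)=3/47: -0.0638 × log₂(0.0638) = 0.2534
  p(1,2)=5/47: -0.1064 × log₂(0.1064) = 0.3439
  p(1,3)=5/47: -0.1064 × log₂(0.1064) = 0.3439
  p(2,0)=2/47: -0.0426 × log₂(0.0426) = 0.1938
  p(2,1)=5/47: -0.1064 × log₂(0.1064) = 0.3439
  p(2,2)=3/47: -0.0638 × log₂(0.0638) = 0.2534
  p(2,3)=4/47: -0.0851 × log₂(0.0851) = 0.3025
  p(3,0)=1/47: -0.0213 × log₂(0.0213) = 0.1182
  p(3,1)=1/47: -0.0213 × log₂(0.0213) = 0.1182
  p(3,2)=2/47: -0.0426 × log₂(0.0426) = 0.1938
  p(3,3)=2/47: -0.0426 × log₂(0.0426) = 0.1938
H(X,Y) = 3.7949 bits


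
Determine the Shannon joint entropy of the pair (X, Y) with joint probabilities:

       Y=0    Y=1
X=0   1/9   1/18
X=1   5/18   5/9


H(X,Y) = -Σ p(x,y) log₂ p(x,y)
  p(0,0)=1/9: -0.1111 × log₂(0.1111) = 0.3522
  p(0,1)=1/18: -0.0556 × log₂(0.0556) = 0.2317
  p(1,0)=5/18: -0.2778 × log₂(0.2778) = 0.5133
  p(1,1)=5/9: -0.5556 × log₂(0.5556) = 0.4711
H(X,Y) = 1.5683 bits


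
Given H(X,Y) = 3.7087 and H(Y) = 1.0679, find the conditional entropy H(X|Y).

Chain rule: H(X,Y) = H(X|Y) + H(Y)
H(X|Y) = H(X,Y) - H(Y) = 3.7087 - 1.0679 = 2.6408 bits


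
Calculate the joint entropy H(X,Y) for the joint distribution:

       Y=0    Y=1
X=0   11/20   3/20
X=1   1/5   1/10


H(X,Y) = -Σ p(x,y) log₂ p(x,y)
  p(0,0)=11/20: -0.5500 × log₂(0.5500) = 0.4744
  p(0,1)=3/20: -0.1500 × log₂(0.1500) = 0.4105
  p(1,0)=1/5: -0.2000 × log₂(0.2000) = 0.4644
  p(1,1)=1/10: -0.1000 × log₂(0.1000) = 0.3322
H(X,Y) = 1.6815 bits


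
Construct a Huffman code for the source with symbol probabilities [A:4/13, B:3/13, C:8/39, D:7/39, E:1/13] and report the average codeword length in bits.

Huffman tree construction:
Combine smallest probabilities repeatedly
Resulting codes:
  A: 11 (length 2)
  B: 01 (length 2)
  C: 00 (length 2)
  D: 101 (length 3)
  E: 100 (length 3)
Average length = Σ p(s) × length(s) = 2.2564 bits


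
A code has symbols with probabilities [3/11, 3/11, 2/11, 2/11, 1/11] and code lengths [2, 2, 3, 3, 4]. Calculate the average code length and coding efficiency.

Average length L = Σ p_i × l_i = 2.5455 bits
Entropy H = 2.2313 bits
Efficiency η = H/L × 100% = 87.66%


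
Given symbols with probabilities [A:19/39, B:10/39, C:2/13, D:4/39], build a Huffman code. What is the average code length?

Huffman tree construction:
Combine smallest probabilities repeatedly
Resulting codes:
  A: 0 (length 1)
  B: 10 (length 2)
  C: 111 (length 3)
  D: 110 (length 3)
Average length = Σ p(s) × length(s) = 1.7692 bits


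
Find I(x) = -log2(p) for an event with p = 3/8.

Information content I(x) = -log₂(p(x))
I = -log₂(3/8) = -log₂(0.3750)
I = 1.4150 bits


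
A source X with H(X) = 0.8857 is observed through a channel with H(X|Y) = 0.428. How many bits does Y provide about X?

I(X;Y) = H(X) - H(X|Y)
I(X;Y) = 0.8857 - 0.428 = 0.4577 bits


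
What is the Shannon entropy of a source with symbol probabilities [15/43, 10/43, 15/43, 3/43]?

H(X) = -Σ p(x) log₂ p(x)
  -15/43 × log₂(15/43) = 0.5300
  -10/43 × log₂(10/43) = 0.4894
  -15/43 × log₂(15/43) = 0.5300
  -3/43 × log₂(3/43) = 0.2680
H(X) = 1.8174 bits


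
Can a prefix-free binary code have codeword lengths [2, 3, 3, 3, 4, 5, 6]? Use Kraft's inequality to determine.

Kraft inequality: Σ 2^(-l_i) ≤ 1 for prefix-free code
Calculating: 2^(-2) + 2^(-3) + 2^(-3) + 2^(-3) + 2^(-4) + 2^(-5) + 2^(-6)
= 0.25 + 0.125 + 0.125 + 0.125 + 0.0625 + 0.03125 + 0.015625
= 0.7344
Since 0.7344 ≤ 1, prefix-free code exists


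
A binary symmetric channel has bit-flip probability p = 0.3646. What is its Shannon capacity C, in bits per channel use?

For BSC with error probability p:
C = 1 - H(p) where H(p) is binary entropy
H(0.3646) = -0.3646 × log₂(0.3646) - 0.6354 × log₂(0.6354)
H(p) = 0.9464
C = 1 - 0.9464 = 0.0536 bits/use


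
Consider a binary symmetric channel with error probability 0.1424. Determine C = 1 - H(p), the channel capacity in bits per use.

For BSC with error probability p:
C = 1 - H(p) where H(p) is binary entropy
H(0.1424) = -0.1424 × log₂(0.1424) - 0.8576 × log₂(0.8576)
H(p) = 0.5905
C = 1 - 0.5905 = 0.4095 bits/use


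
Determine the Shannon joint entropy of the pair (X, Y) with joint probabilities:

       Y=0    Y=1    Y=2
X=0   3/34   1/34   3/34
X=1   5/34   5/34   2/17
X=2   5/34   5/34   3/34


H(X,Y) = -Σ p(x,y) log₂ p(x,y)
  p(0,0)=3/34: -0.0882 × log₂(0.0882) = 0.3090
  p(0,1)=1/34: -0.0294 × log₂(0.0294) = 0.1496
  p(0,2)=3/34: -0.0882 × log₂(0.0882) = 0.3090
  p(1,0)=5/34: -0.1471 × log₂(0.1471) = 0.4067
  p(1,1)=5/34: -0.1471 × log₂(0.1471) = 0.4067
  p(1,2)=2/17: -0.1176 × log₂(0.1176) = 0.3632
  p(2,0)=5/34: -0.1471 × log₂(0.1471) = 0.4067
  p(2,1)=5/34: -0.1471 × log₂(0.1471) = 0.4067
  p(2,2)=3/34: -0.0882 × log₂(0.0882) = 0.3090
H(X,Y) = 3.0668 bits


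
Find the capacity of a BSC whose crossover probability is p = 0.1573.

For BSC with error probability p:
C = 1 - H(p) where H(p) is binary entropy
H(0.1573) = -0.1573 × log₂(0.1573) - 0.8427 × log₂(0.8427)
H(p) = 0.6278
C = 1 - 0.6278 = 0.3722 bits/use


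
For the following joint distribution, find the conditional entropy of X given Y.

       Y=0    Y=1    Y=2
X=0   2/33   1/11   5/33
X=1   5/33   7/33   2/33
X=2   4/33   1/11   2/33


H(X|Y) = Σ_y p(y) H(X|Y=y)
  p(Y=0) = 1/3, H(X|Y=0) = 1.4949
  p(Y=1) = 13/33, H(X|Y=1) = 1.4573
  p(Y=2) = 3/11, H(X|Y=2) = 1.4355
H(X|Y) = 0.3333×1.4949 + 0.3939×1.4573 + 0.2727×1.4355 = 1.4639 bits


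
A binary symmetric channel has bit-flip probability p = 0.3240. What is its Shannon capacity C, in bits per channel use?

For BSC with error probability p:
C = 1 - H(p) where H(p) is binary entropy
H(0.3240) = -0.3240 × log₂(0.3240) - 0.6760 × log₂(0.6760)
H(p) = 0.9087
C = 1 - 0.9087 = 0.0913 bits/use


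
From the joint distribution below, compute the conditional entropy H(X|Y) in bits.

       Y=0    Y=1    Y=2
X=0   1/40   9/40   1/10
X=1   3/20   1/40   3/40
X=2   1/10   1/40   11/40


H(X|Y) = Σ_y p(y) H(X|Y=y)
  p(Y=0) = 11/40, H(X|Y=0) = 1.3222
  p(Y=1) = 11/40, H(X|Y=1) = 0.8659
  p(Y=2) = 9/20, H(X|Y=2) = 1.3472
H(X|Y) = 0.2750×1.3222 + 0.2750×0.8659 + 0.4500×1.3472 = 1.2080 bits


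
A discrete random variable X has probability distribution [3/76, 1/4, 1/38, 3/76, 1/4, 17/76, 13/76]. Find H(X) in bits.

H(X) = -Σ p(x) log₂ p(x)
  -3/76 × log₂(3/76) = 0.1841
  -1/4 × log₂(1/4) = 0.5000
  -1/38 × log₂(1/38) = 0.1381
  -3/76 × log₂(3/76) = 0.1841
  -1/4 × log₂(1/4) = 0.5000
  -17/76 × log₂(17/76) = 0.4833
  -13/76 × log₂(13/76) = 0.4358
H(X) = 2.4252 bits


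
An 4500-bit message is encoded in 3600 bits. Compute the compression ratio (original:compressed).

Compression ratio = Original / Compressed
= 4500 / 3600 = 1.25:1


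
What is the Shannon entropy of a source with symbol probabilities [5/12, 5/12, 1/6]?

H(X) = -Σ p(x) log₂ p(x)
  -5/12 × log₂(5/12) = 0.5263
  -5/12 × log₂(5/12) = 0.5263
  -1/6 × log₂(1/6) = 0.4308
H(X) = 1.4834 bits


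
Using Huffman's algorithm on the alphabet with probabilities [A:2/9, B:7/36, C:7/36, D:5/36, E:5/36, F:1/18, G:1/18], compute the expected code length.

Huffman tree construction:
Combine smallest probabilities repeatedly
Resulting codes:
  A: 01 (length 2)
  B: 111 (length 3)
  C: 00 (length 2)
  D: 101 (length 3)
  E: 110 (length 3)
  F: 1000 (length 4)
  G: 1001 (length 4)
Average length = Σ p(s) × length(s) = 2.6944 bits


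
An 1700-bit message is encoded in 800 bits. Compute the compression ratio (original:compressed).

Compression ratio = Original / Compressed
= 1700 / 800 = 2.12:1


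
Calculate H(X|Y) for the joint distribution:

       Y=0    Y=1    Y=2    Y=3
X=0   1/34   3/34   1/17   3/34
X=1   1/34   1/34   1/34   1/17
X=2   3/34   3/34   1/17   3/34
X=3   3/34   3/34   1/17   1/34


H(X|Y) = Σ_y p(y) H(X|Y=y)
  p(Y=0) = 4/17, H(X|Y=0) = 1.8113
  p(Y=1) = 5/17, H(X|Y=1) = 1.8955
  p(Y=2) = 7/34, H(X|Y=2) = 1.9502
  p(Y=3) = 9/34, H(X|Y=3) = 1.8911
H(X|Y) = 0.2353×1.8113 + 0.2941×1.8955 + 0.2059×1.9502 + 0.2647×1.8911 = 1.8858 bits


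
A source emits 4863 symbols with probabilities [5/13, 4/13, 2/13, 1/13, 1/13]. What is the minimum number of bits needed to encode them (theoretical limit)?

Entropy H = 2.0382 bits/symbol
Minimum bits = H × n = 2.0382 × 4863
= 9911.57 bits


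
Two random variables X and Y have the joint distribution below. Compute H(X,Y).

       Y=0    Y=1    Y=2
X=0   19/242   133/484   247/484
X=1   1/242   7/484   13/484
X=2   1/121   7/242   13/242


H(X,Y) = -Σ p(x,y) log₂ p(x,y)
  p(0,0)=19/242: -0.0785 × log₂(0.0785) = 0.2882
  p(0,1)=133/484: -0.2748 × log₂(0.2748) = 0.5121
  p(0,2)=247/484: -0.5103 × log₂(0.5103) = 0.4953
  p(1,0)=1/242: -0.0041 × log₂(0.0041) = 0.0327
  p(1,1)=7/484: -0.0145 × log₂(0.0145) = 0.0884
  p(1,2)=13/484: -0.0269 × log₂(0.0269) = 0.1402
  p(2,0)=1/121: -0.0083 × log₂(0.0083) = 0.0572
  p(2,1)=7/242: -0.0289 × log₂(0.0289) = 0.1479
  p(2,2)=13/242: -0.0537 × log₂(0.0537) = 0.2266
H(X,Y) = 1.9885 bits


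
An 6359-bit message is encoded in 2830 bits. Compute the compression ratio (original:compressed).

Compression ratio = Original / Compressed
= 6359 / 2830 = 2.25:1


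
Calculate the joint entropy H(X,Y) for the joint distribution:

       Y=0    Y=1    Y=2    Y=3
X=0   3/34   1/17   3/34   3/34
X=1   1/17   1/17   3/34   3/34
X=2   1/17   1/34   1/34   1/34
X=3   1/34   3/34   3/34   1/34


H(X,Y) = -Σ p(x,y) log₂ p(x,y)
  p(0,0)=3/34: -0.0882 × log₂(0.0882) = 0.3090
  p(0,1)=1/17: -0.0588 × log₂(0.0588) = 0.2404
  p(0,2)=3/34: -0.0882 × log₂(0.0882) = 0.3090
  p(0,3)=3/34: -0.0882 × log₂(0.0882) = 0.3090
  p(1,0)=1/17: -0.0588 × log₂(0.0588) = 0.2404
  p(1,1)=1/17: -0.0588 × log₂(0.0588) = 0.2404
  p(1,2)=3/34: -0.0882 × log₂(0.0882) = 0.3090
  p(1,3)=3/34: -0.0882 × log₂(0.0882) = 0.3090
  p(2,0)=1/17: -0.0588 × log₂(0.0588) = 0.2404
  p(2,1)=1/34: -0.0294 × log₂(0.0294) = 0.1496
  p(2,2)=1/34: -0.0294 × log₂(0.0294) = 0.1496
  p(2,3)=1/34: -0.0294 × log₂(0.0294) = 0.1496
  p(3,0)=1/34: -0.0294 × log₂(0.0294) = 0.1496
  p(3,1)=3/34: -0.0882 × log₂(0.0882) = 0.3090
  p(3,2)=3/34: -0.0882 × log₂(0.0882) = 0.3090
  p(3,3)=1/34: -0.0294 × log₂(0.0294) = 0.1496
H(X,Y) = 3.8732 bits


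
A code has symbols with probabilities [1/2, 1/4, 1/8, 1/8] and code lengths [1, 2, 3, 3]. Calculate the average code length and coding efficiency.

Average length L = Σ p_i × l_i = 1.7500 bits
Entropy H = 1.7500 bits
Efficiency η = H/L × 100% = 100.00%


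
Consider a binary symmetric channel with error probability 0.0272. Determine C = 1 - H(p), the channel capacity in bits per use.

For BSC with error probability p:
C = 1 - H(p) where H(p) is binary entropy
H(0.0272) = -0.0272 × log₂(0.0272) - 0.9728 × log₂(0.9728)
H(p) = 0.1801
C = 1 - 0.1801 = 0.8199 bits/use


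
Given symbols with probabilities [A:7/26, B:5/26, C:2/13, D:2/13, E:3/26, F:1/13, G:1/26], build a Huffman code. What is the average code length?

Huffman tree construction:
Combine smallest probabilities repeatedly
Resulting codes:
  A: 10 (length 2)
  B: 00 (length 2)
  C: 110 (length 3)
  D: 111 (length 3)
  E: 010 (length 3)
  F: 0111 (length 4)
  G: 0110 (length 4)
Average length = Σ p(s) × length(s) = 2.6538 bits


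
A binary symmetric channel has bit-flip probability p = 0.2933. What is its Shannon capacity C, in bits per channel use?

For BSC with error probability p:
C = 1 - H(p) where H(p) is binary entropy
H(0.2933) = -0.2933 × log₂(0.2933) - 0.7067 × log₂(0.7067)
H(p) = 0.8729
C = 1 - 0.8729 = 0.1271 bits/use


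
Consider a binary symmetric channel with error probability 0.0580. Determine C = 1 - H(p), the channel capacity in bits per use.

For BSC with error probability p:
C = 1 - H(p) where H(p) is binary entropy
H(0.0580) = -0.0580 × log₂(0.0580) - 0.9420 × log₂(0.9420)
H(p) = 0.3195
C = 1 - 0.3195 = 0.6805 bits/use


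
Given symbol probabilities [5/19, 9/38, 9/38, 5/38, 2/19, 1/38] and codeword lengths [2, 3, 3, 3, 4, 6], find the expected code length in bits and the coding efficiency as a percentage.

Average length L = Σ p_i × l_i = 2.9211 bits
Entropy H = 2.3561 bits
Efficiency η = H/L × 100% = 80.66%


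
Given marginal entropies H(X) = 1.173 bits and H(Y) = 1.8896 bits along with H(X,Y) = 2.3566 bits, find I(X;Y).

I(X;Y) = H(X) + H(Y) - H(X,Y)
I(X;Y) = 1.173 + 1.8896 - 2.3566 = 0.706 bits


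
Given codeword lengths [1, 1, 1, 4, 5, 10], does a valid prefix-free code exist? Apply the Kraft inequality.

Kraft inequality: Σ 2^(-l_i) ≤ 1 for prefix-free code
Calculating: 2^(-1) + 2^(-1) + 2^(-1) + 2^(-4) + 2^(-5) + 2^(-10)
= 0.5 + 0.5 + 0.5 + 0.0625 + 0.03125 + 0.0009765625
= 1.5947
Since 1.5947 > 1, prefix-free code does not exist


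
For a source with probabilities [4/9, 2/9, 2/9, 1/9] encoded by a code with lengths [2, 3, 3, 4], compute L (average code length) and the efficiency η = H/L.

Average length L = Σ p_i × l_i = 2.6667 bits
Entropy H = 1.8366 bits
Efficiency η = H/L × 100% = 68.87%


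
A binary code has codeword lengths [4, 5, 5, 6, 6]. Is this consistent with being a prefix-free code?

Kraft inequality: Σ 2^(-l_i) ≤ 1 for prefix-free code
Calculating: 2^(-4) + 2^(-5) + 2^(-5) + 2^(-6) + 2^(-6)
= 0.0625 + 0.03125 + 0.03125 + 0.015625 + 0.015625
= 0.1562
Since 0.1562 ≤ 1, prefix-free code exists


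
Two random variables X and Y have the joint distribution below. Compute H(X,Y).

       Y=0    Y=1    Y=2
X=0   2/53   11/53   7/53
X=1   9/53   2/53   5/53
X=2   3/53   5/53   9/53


H(X,Y) = -Σ p(x,y) log₂ p(x,y)
  p(0,0)=2/53: -0.0377 × log₂(0.0377) = 0.1784
  p(0,1)=11/53: -0.2075 × log₂(0.2075) = 0.4708
  p(0,2)=7/53: -0.1321 × log₂(0.1321) = 0.3857
  p(1,0)=9/53: -0.1698 × log₂(0.1698) = 0.4344
  p(1,1)=2/53: -0.0377 × log₂(0.0377) = 0.1784
  p(1,2)=5/53: -0.0943 × log₂(0.0943) = 0.3213
  p(2,0)=3/53: -0.0566 × log₂(0.0566) = 0.2345
  p(2,1)=5/53: -0.0943 × log₂(0.0943) = 0.3213
  p(2,2)=9/53: -0.1698 × log₂(0.1698) = 0.4344
H(X,Y) = 2.9593 bits


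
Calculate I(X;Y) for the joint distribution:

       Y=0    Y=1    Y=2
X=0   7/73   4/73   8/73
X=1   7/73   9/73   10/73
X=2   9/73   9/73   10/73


H(X) = 1.5662, H(Y) = 1.5767, H(X,Y) = 3.1305
I(X;Y) = H(X) + H(Y) - H(X,Y) = 0.0124 bits


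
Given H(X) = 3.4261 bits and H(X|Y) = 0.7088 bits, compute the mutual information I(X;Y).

I(X;Y) = H(X) - H(X|Y)
I(X;Y) = 3.4261 - 0.7088 = 2.7173 bits


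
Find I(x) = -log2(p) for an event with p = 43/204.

Information content I(x) = -log₂(p(x))
I = -log₂(43/204) = -log₂(0.2108)
I = 2.2462 bits


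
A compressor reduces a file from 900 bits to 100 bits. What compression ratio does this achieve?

Compression ratio = Original / Compressed
= 900 / 100 = 9.00:1


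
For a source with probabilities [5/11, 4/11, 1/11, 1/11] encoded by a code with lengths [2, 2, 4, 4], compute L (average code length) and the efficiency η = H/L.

Average length L = Σ p_i × l_i = 2.3636 bits
Entropy H = 1.6767 bits
Efficiency η = H/L × 100% = 70.94%


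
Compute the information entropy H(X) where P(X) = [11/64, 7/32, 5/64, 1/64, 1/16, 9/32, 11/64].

H(X) = -Σ p(x) log₂ p(x)
  -11/64 × log₂(11/64) = 0.4367
  -7/32 × log₂(7/32) = 0.4796
  -5/64 × log₂(5/64) = 0.2873
  -1/64 × log₂(1/64) = 0.0938
  -1/16 × log₂(1/16) = 0.2500
  -9/32 × log₂(9/32) = 0.5147
  -11/64 × log₂(11/64) = 0.4367
H(X) = 2.4988 bits


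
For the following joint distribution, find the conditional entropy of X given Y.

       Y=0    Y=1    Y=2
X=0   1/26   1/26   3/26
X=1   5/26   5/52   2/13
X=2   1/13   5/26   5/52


H(X|Y) = Σ_y p(y) H(X|Y=y)
  p(Y=0) = 4/13, H(X|Y=0) = 1.2988
  p(Y=1) = 17/52, H(X|Y=1) = 1.3328
  p(Y=2) = 19/52, H(X|Y=2) = 1.5574
H(X|Y) = 0.3077×1.2988 + 0.3269×1.3328 + 0.3654×1.5574 = 1.4044 bits


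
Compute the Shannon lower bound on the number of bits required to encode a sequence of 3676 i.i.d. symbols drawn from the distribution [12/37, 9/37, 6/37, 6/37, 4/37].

Entropy H = 2.2211 bits/symbol
Minimum bits = H × n = 2.2211 × 3676
= 8164.83 bits


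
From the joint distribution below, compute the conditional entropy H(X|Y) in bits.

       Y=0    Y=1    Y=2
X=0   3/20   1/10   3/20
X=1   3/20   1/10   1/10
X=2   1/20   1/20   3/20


H(X|Y) = Σ_y p(y) H(X|Y=y)
  p(Y=0) = 7/20, H(X|Y=0) = 1.4488
  p(Y=1) = 1/4, H(X|Y=1) = 1.5219
  p(Y=2) = 2/5, H(X|Y=2) = 1.5613
H(X|Y) = 0.3500×1.4488 + 0.2500×1.5219 + 0.4000×1.5613 = 1.5121 bits


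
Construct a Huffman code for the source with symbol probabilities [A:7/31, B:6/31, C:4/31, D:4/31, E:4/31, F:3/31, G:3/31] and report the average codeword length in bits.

Huffman tree construction:
Combine smallest probabilities repeatedly
Resulting codes:
  A: 01 (length 2)
  B: 111 (length 3)
  C: 100 (length 3)
  D: 101 (length 3)
  E: 110 (length 3)
  F: 000 (length 3)
  G: 001 (length 3)
Average length = Σ p(s) × length(s) = 2.7742 bits


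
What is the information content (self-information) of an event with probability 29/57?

Information content I(x) = -log₂(p(x))
I = -log₂(29/57) = -log₂(0.5088)
I = 0.9749 bits


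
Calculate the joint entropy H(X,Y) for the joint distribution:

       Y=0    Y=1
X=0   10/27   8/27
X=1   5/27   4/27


H(X,Y) = -Σ p(x,y) log₂ p(x,y)
  p(0,0)=10/27: -0.3704 × log₂(0.3704) = 0.5307
  p(0,1)=8/27: -0.2963 × log₂(0.2963) = 0.5200
  p(1,0)=5/27: -0.1852 × log₂(0.1852) = 0.4505
  p(1,1)=4/27: -0.1481 × log₂(0.1481) = 0.4081
H(X,Y) = 1.9094 bits


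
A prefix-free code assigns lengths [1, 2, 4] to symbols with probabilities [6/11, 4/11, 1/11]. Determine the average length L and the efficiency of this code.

Average length L = Σ p_i × l_i = 1.6364 bits
Entropy H = 1.3222 bits
Efficiency η = H/L × 100% = 80.80%


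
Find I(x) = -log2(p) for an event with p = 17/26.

Information content I(x) = -log₂(p(x))
I = -log₂(17/26) = -log₂(0.6538)
I = 0.6130 bits


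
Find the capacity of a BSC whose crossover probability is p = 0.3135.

For BSC with error probability p:
C = 1 - H(p) where H(p) is binary entropy
H(0.3135) = -0.3135 × log₂(0.3135) - 0.6865 × log₂(0.6865)
H(p) = 0.8972
C = 1 - 0.8972 = 0.1028 bits/use


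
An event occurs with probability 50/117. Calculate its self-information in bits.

Information content I(x) = -log₂(p(x))
I = -log₂(50/117) = -log₂(0.4274)
I = 1.2265 bits


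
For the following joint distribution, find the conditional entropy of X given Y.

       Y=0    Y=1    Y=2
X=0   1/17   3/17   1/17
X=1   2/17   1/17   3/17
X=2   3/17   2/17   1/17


H(X|Y) = Σ_y p(y) H(X|Y=y)
  p(Y=0) = 6/17, H(X|Y=0) = 1.4591
  p(Y=1) = 6/17, H(X|Y=1) = 1.4591
  p(Y=2) = 5/17, H(X|Y=2) = 1.3710
H(X|Y) = 0.3529×1.4591 + 0.3529×1.4591 + 0.2941×1.3710 = 1.4332 bits


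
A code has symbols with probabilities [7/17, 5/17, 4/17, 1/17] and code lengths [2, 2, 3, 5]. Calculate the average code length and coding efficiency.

Average length L = Σ p_i × l_i = 2.4118 bits
Entropy H = 1.7780 bits
Efficiency η = H/L × 100% = 73.72%


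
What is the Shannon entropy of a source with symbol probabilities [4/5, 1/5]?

H(X) = -Σ p(x) log₂ p(x)
  -4/5 × log₂(4/5) = 0.2575
  -1/5 × log₂(1/5) = 0.4644
H(X) = 0.7219 bits


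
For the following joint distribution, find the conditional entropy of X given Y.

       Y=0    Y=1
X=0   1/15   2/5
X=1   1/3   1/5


H(X|Y) = Σ_y p(y) H(X|Y=y)
  p(Y=0) = 2/5, H(X|Y=0) = 0.6500
  p(Y=1) = 3/5, H(X|Y=1) = 0.9183
H(X|Y) = 0.4000×0.6500 + 0.6000×0.9183 = 0.8110 bits


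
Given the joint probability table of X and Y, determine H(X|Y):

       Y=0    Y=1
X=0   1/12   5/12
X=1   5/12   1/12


H(X|Y) = Σ_y p(y) H(X|Y=y)
  p(Y=0) = 1/2, H(X|Y=0) = 0.6500
  p(Y=1) = 1/2, H(X|Y=1) = 0.6500
H(X|Y) = 0.5000×0.6500 + 0.5000×0.6500 = 0.6500 bits


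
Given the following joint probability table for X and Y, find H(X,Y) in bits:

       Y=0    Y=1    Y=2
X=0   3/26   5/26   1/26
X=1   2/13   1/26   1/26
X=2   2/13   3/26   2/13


H(X,Y) = -Σ p(x,y) log₂ p(x,y)
  p(0,0)=3/26: -0.1154 × log₂(0.1154) = 0.3595
  p(0,1)=5/26: -0.1923 × log₂(0.1923) = 0.4574
  p(0,2)=1/26: -0.0385 × log₂(0.0385) = 0.1808
  p(1,0)=2/13: -0.1538 × log₂(0.1538) = 0.4155
  p(1,1)=1/26: -0.0385 × log₂(0.0385) = 0.1808
  p(1,2)=1/26: -0.0385 × log₂(0.0385) = 0.1808
  p(2,0)=2/13: -0.1538 × log₂(0.1538) = 0.4155
  p(2,1)=3/26: -0.1154 × log₂(0.1154) = 0.3595
  p(2,2)=2/13: -0.1538 × log₂(0.1538) = 0.4155
H(X,Y) = 2.9651 bits


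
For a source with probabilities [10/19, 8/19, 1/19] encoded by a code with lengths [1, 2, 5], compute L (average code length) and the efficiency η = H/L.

Average length L = Σ p_i × l_i = 1.6316 bits
Entropy H = 1.2364 bits
Efficiency η = H/L × 100% = 75.78%


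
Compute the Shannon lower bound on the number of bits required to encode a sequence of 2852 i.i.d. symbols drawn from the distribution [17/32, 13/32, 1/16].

Entropy H = 1.2627 bits/symbol
Minimum bits = H × n = 1.2627 × 2852
= 3601.31 bits


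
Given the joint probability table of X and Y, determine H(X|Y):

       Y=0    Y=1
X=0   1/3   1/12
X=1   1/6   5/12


H(X|Y) = Σ_y p(y) H(X|Y=y)
  p(Y=0) = 1/2, H(X|Y=0) = 0.9183
  p(Y=1) = 1/2, H(X|Y=1) = 0.6500
H(X|Y) = 0.5000×0.9183 + 0.5000×0.6500 = 0.7842 bits


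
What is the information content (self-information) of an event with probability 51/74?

Information content I(x) = -log₂(p(x))
I = -log₂(51/74) = -log₂(0.6892)
I = 0.5370 bits


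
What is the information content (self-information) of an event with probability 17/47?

Information content I(x) = -log₂(p(x))
I = -log₂(17/47) = -log₂(0.3617)
I = 1.4671 bits


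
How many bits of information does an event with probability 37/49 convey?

Information content I(x) = -log₂(p(x))
I = -log₂(37/49) = -log₂(0.7551)
I = 0.4053 bits


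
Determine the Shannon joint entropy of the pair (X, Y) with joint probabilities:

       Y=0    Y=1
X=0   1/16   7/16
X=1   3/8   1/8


H(X,Y) = -Σ p(x,y) log₂ p(x,y)
  p(0,0)=1/16: -0.0625 × log₂(0.0625) = 0.2500
  p(0,1)=7/16: -0.4375 × log₂(0.4375) = 0.5218
  p(1,0)=3/8: -0.3750 × log₂(0.3750) = 0.5306
  p(1,1)=1/8: -0.1250 × log₂(0.1250) = 0.3750
H(X,Y) = 1.6774 bits


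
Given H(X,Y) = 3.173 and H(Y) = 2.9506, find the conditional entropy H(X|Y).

Chain rule: H(X,Y) = H(X|Y) + H(Y)
H(X|Y) = H(X,Y) - H(Y) = 3.173 - 2.9506 = 0.2224 bits


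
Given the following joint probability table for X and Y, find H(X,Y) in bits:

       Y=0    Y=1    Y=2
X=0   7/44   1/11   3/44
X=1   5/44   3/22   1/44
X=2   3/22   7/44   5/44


H(X,Y) = -Σ p(x,y) log₂ p(x,y)
  p(0,0)=7/44: -0.1591 × log₂(0.1591) = 0.4219
  p(0,1)=1/11: -0.0909 × log₂(0.0909) = 0.3145
  p(0,2)=3/44: -0.0682 × log₂(0.0682) = 0.2642
  p(1,0)=5/44: -0.1136 × log₂(0.1136) = 0.3565
  p(1,1)=3/22: -0.1364 × log₂(0.1364) = 0.3920
  p(1,2)=1/44: -0.0227 × log₂(0.0227) = 0.1241
  p(2,0)=3/22: -0.1364 × log₂(0.1364) = 0.3920
  p(2,1)=7/44: -0.1591 × log₂(0.1591) = 0.4219
  p(2,2)=5/44: -0.1136 × log₂(0.1136) = 0.3565
H(X,Y) = 3.0436 bits


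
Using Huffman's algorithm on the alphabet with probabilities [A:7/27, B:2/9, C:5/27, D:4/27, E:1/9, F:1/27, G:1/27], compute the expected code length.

Huffman tree construction:
Combine smallest probabilities repeatedly
Resulting codes:
  A: 10 (length 2)
  B: 01 (length 2)
  C: 111 (length 3)
  D: 110 (length 3)
  E: 001 (length 3)
  F: 0000 (length 4)
  G: 0001 (length 4)
Average length = Σ p(s) × length(s) = 2.5926 bits


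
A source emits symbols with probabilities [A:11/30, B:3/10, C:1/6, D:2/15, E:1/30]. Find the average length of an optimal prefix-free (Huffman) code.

Huffman tree construction:
Combine smallest probabilities repeatedly
Resulting codes:
  A: 0 (length 1)
  B: 10 (length 2)
  C: 110 (length 3)
  D: 1111 (length 4)
  E: 1110 (length 4)
Average length = Σ p(s) × length(s) = 2.1333 bits


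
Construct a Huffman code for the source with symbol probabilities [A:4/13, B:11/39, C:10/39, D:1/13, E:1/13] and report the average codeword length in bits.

Huffman tree construction:
Combine smallest probabilities repeatedly
Resulting codes:
  A: 11 (length 2)
  B: 10 (length 2)
  C: 01 (length 2)
  D: 000 (length 3)
  E: 001 (length 3)
Average length = Σ p(s) × length(s) = 2.1538 bits


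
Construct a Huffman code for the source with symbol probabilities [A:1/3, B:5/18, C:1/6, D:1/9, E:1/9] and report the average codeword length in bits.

Huffman tree construction:
Combine smallest probabilities repeatedly
Resulting codes:
  A: 11 (length 2)
  B: 10 (length 2)
  C: 00 (length 2)
  D: 010 (length 3)
  E: 011 (length 3)
Average length = Σ p(s) × length(s) = 2.2222 bits


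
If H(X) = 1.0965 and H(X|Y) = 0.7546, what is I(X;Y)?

I(X;Y) = H(X) - H(X|Y)
I(X;Y) = 1.0965 - 0.7546 = 0.3419 bits


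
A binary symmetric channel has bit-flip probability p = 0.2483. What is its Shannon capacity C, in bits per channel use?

For BSC with error probability p:
C = 1 - H(p) where H(p) is binary entropy
H(0.2483) = -0.2483 × log₂(0.2483) - 0.7517 × log₂(0.7517)
H(p) = 0.8086
C = 1 - 0.8086 = 0.1914 bits/use


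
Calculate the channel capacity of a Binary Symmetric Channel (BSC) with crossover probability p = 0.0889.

For BSC with error probability p:
C = 1 - H(p) where H(p) is binary entropy
H(0.0889) = -0.0889 × log₂(0.0889) - 0.9111 × log₂(0.9111)
H(p) = 0.4328
C = 1 - 0.4328 = 0.5672 bits/use


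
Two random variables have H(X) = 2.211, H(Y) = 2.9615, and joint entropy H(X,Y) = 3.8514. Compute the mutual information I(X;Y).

I(X;Y) = H(X) + H(Y) - H(X,Y)
I(X;Y) = 2.211 + 2.9615 - 3.8514 = 1.3211 bits


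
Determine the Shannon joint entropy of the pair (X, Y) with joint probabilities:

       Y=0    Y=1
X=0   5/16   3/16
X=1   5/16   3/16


H(X,Y) = -Σ p(x,y) log₂ p(x,y)
  p(0,0)=5/16: -0.3125 × log₂(0.3125) = 0.5244
  p(0,1)=3/16: -0.1875 × log₂(0.1875) = 0.4528
  p(1,0)=5/16: -0.3125 × log₂(0.3125) = 0.5244
  p(1,1)=3/16: -0.1875 × log₂(0.1875) = 0.4528
H(X,Y) = 1.9544 bits


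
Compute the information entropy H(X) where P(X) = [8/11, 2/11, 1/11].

H(X) = -Σ p(x) log₂ p(x)
  -8/11 × log₂(8/11) = 0.3341
  -2/11 × log₂(2/11) = 0.4472
  -1/11 × log₂(1/11) = 0.3145
H(X) = 1.0958 bits


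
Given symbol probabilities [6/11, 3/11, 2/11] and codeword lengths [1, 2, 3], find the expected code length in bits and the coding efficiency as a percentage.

Average length L = Σ p_i × l_i = 1.6364 bits
Entropy H = 1.4354 bits
Efficiency η = H/L × 100% = 87.72%


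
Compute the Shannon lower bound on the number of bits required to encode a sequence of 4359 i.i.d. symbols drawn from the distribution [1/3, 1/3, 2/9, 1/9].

Entropy H = 1.8911 bits/symbol
Minimum bits = H × n = 1.8911 × 4359
= 8243.14 bits


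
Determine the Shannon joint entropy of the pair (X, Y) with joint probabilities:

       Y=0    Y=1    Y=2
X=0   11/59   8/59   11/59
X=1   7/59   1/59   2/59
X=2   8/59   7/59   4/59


H(X,Y) = -Σ p(x,y) log₂ p(x,y)
  p(0,0)=11/59: -0.1864 × log₂(0.1864) = 0.4518
  p(0,1)=8/59: -0.1356 × log₂(0.1356) = 0.3909
  p(0,2)=11/59: -0.1864 × log₂(0.1864) = 0.4518
  p(1,0)=7/59: -0.1186 × log₂(0.1186) = 0.3649
  p(1,1)=1/59: -0.0169 × log₂(0.0169) = 0.0997
  p(1,2)=2/59: -0.0339 × log₂(0.0339) = 0.1655
  p(2,0)=8/59: -0.1356 × log₂(0.1356) = 0.3909
  p(2,1)=7/59: -0.1186 × log₂(0.1186) = 0.3649
  p(2,2)=4/59: -0.0678 × log₂(0.0678) = 0.2632
H(X,Y) = 2.9435 bits


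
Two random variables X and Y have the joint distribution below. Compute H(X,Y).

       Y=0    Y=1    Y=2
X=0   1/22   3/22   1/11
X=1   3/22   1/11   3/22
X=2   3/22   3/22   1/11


H(X,Y) = -Σ p(x,y) log₂ p(x,y)
  p(0,0)=1/22: -0.0455 × log₂(0.0455) = 0.2027
  p(0,1)=3/22: -0.1364 × log₂(0.1364) = 0.3920
  p(0,2)=1/11: -0.0909 × log₂(0.0909) = 0.3145
  p(1,0)=3/22: -0.1364 × log₂(0.1364) = 0.3920
  p(1,1)=1/11: -0.0909 × log₂(0.0909) = 0.3145
  p(1,2)=3/22: -0.1364 × log₂(0.1364) = 0.3920
  p(2,0)=3/22: -0.1364 × log₂(0.1364) = 0.3920
  p(2,1)=3/22: -0.1364 × log₂(0.1364) = 0.3920
  p(2,2)=1/11: -0.0909 × log₂(0.0909) = 0.3145
H(X,Y) = 3.1060 bits


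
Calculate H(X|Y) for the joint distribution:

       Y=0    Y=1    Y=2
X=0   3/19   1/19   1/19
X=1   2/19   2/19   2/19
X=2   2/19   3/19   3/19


H(X|Y) = Σ_y p(y) H(X|Y=y)
  p(Y=0) = 7/19, H(X|Y=0) = 1.5567
  p(Y=1) = 6/19, H(X|Y=1) = 1.4591
  p(Y=2) = 6/19, H(X|Y=2) = 1.4591
H(X|Y) = 0.3684×1.5567 + 0.3158×1.4591 + 0.3158×1.4591 = 1.4951 bits


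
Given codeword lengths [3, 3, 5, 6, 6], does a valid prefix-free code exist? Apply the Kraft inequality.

Kraft inequality: Σ 2^(-l_i) ≤ 1 for prefix-free code
Calculating: 2^(-3) + 2^(-3) + 2^(-5) + 2^(-6) + 2^(-6)
= 0.125 + 0.125 + 0.03125 + 0.015625 + 0.015625
= 0.3125
Since 0.3125 ≤ 1, prefix-free code exists


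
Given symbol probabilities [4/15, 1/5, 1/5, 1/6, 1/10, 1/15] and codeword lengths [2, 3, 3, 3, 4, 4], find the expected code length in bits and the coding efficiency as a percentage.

Average length L = Σ p_i × l_i = 2.9000 bits
Entropy H = 2.4608 bits
Efficiency η = H/L × 100% = 84.85%


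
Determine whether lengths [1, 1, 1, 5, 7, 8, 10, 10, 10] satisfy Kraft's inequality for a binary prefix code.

Kraft inequality: Σ 2^(-l_i) ≤ 1 for prefix-free code
Calculating: 2^(-1) + 2^(-1) + 2^(-1) + 2^(-5) + 2^(-7) + 2^(-8) + 2^(-10) + 2^(-10) + 2^(-10)
= 0.5 + 0.5 + 0.5 + 0.03125 + 0.0078125 + 0.00390625 + 0.0009765625 + 0.0009765625 + 0.0009765625
= 1.5459
Since 1.5459 > 1, prefix-free code does not exist


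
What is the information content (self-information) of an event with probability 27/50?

Information content I(x) = -log₂(p(x))
I = -log₂(27/50) = -log₂(0.5400)
I = 0.8890 bits


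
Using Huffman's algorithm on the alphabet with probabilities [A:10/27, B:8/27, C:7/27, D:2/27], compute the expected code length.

Huffman tree construction:
Combine smallest probabilities repeatedly
Resulting codes:
  A: 0 (length 1)
  B: 10 (length 2)
  C: 111 (length 3)
  D: 110 (length 3)
Average length = Σ p(s) × length(s) = 1.9630 bits


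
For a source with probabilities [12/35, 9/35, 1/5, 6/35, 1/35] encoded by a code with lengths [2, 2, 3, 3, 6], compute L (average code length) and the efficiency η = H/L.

Average length L = Σ p_i × l_i = 2.4857 bits
Entropy H = 2.0804 bits
Efficiency η = H/L × 100% = 83.70%


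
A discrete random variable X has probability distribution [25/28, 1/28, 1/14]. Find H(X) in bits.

H(X) = -Σ p(x) log₂ p(x)
  -25/28 × log₂(25/28) = 0.1460
  -1/28 × log₂(1/28) = 0.1717
  -1/14 × log₂(1/14) = 0.2720
H(X) = 0.5896 bits


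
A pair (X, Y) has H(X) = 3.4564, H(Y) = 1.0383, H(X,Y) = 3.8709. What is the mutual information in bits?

I(X;Y) = H(X) + H(Y) - H(X,Y)
I(X;Y) = 3.4564 + 1.0383 - 3.8709 = 0.6238 bits


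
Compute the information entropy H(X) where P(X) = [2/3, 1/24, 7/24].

H(X) = -Σ p(x) log₂ p(x)
  -2/3 × log₂(2/3) = 0.3900
  -1/24 × log₂(1/24) = 0.1910
  -7/24 × log₂(7/24) = 0.5185
H(X) = 1.0995 bits


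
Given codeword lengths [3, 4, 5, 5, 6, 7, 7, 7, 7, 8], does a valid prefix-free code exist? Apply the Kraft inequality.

Kraft inequality: Σ 2^(-l_i) ≤ 1 for prefix-free code
Calculating: 2^(-3) + 2^(-4) + 2^(-5) + 2^(-5) + 2^(-6) + 2^(-7) + 2^(-7) + 2^(-7) + 2^(-7) + 2^(-8)
= 0.125 + 0.0625 + 0.03125 + 0.03125 + 0.015625 + 0.0078125 + 0.0078125 + 0.0078125 + 0.0078125 + 0.00390625
= 0.3008
Since 0.3008 ≤ 1, prefix-free code exists


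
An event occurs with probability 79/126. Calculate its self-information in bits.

Information content I(x) = -log₂(p(x))
I = -log₂(79/126) = -log₂(0.6270)
I = 0.6735 bits


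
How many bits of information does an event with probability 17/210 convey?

Information content I(x) = -log₂(p(x))
I = -log₂(17/210) = -log₂(0.0810)
I = 3.6268 bits


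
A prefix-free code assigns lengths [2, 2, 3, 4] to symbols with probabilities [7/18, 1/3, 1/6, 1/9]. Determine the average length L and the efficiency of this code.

Average length L = Σ p_i × l_i = 2.3889 bits
Entropy H = 1.8413 bits
Efficiency η = H/L × 100% = 77.08%


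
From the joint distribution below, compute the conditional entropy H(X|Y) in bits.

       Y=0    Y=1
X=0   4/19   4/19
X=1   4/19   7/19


H(X|Y) = Σ_y p(y) H(X|Y=y)
  p(Y=0) = 8/19, H(X|Y=0) = 1.0000
  p(Y=1) = 11/19, H(X|Y=1) = 0.9457
H(X|Y) = 0.4211×1.0000 + 0.5789×0.9457 = 0.9685 bits


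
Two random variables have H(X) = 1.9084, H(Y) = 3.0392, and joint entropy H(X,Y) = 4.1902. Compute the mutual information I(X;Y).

I(X;Y) = H(X) + H(Y) - H(X,Y)
I(X;Y) = 1.9084 + 3.0392 - 4.1902 = 0.7574 bits


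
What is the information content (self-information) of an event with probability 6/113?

Information content I(x) = -log₂(p(x))
I = -log₂(6/113) = -log₂(0.0531)
I = 4.2352 bits


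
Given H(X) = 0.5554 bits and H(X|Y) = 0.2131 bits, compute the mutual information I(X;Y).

I(X;Y) = H(X) - H(X|Y)
I(X;Y) = 0.5554 - 0.2131 = 0.3423 bits


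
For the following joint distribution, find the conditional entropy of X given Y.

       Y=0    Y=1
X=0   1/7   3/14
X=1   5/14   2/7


H(X|Y) = Σ_y p(y) H(X|Y=y)
  p(Y=0) = 1/2, H(X|Y=0) = 0.8631
  p(Y=1) = 1/2, H(X|Y=1) = 0.9852
H(X|Y) = 0.5000×0.8631 + 0.5000×0.9852 = 0.9242 bits


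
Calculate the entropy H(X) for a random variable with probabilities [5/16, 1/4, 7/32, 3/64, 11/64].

H(X) = -Σ p(x) log₂ p(x)
  -5/16 × log₂(5/16) = 0.5244
  -1/4 × log₂(1/4) = 0.5000
  -7/32 × log₂(7/32) = 0.4796
  -3/64 × log₂(3/64) = 0.2070
  -11/64 × log₂(11/64) = 0.4367
H(X) = 2.1477 bits


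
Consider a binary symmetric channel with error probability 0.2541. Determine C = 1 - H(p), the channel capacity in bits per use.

For BSC with error probability p:
C = 1 - H(p) where H(p) is binary entropy
H(0.2541) = -0.2541 × log₂(0.2541) - 0.7459 × log₂(0.7459)
H(p) = 0.8177
C = 1 - 0.8177 = 0.1823 bits/use


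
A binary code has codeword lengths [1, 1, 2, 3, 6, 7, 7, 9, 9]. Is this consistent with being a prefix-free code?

Kraft inequality: Σ 2^(-l_i) ≤ 1 for prefix-free code
Calculating: 2^(-1) + 2^(-1) + 2^(-2) + 2^(-3) + 2^(-6) + 2^(-7) + 2^(-7) + 2^(-9) + 2^(-9)
= 0.5 + 0.5 + 0.25 + 0.125 + 0.015625 + 0.0078125 + 0.0078125 + 0.001953125 + 0.001953125
= 1.4102
Since 1.4102 > 1, prefix-free code does not exist


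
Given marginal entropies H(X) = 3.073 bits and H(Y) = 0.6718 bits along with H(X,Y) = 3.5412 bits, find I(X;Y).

I(X;Y) = H(X) + H(Y) - H(X,Y)
I(X;Y) = 3.073 + 0.6718 - 3.5412 = 0.2036 bits


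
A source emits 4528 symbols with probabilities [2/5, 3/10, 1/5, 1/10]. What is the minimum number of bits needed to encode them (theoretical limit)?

Entropy H = 1.8464 bits/symbol
Minimum bits = H × n = 1.8464 × 4528
= 8360.68 bits


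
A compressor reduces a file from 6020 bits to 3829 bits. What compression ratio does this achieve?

Compression ratio = Original / Compressed
= 6020 / 3829 = 1.57:1


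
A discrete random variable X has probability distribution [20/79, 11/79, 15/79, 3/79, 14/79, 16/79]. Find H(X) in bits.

H(X) = -Σ p(x) log₂ p(x)
  -20/79 × log₂(20/79) = 0.5017
  -11/79 × log₂(11/79) = 0.3960
  -15/79 × log₂(15/79) = 0.4551
  -3/79 × log₂(3/79) = 0.1792
  -14/79 × log₂(14/79) = 0.4424
  -16/79 × log₂(16/79) = 0.4666
H(X) = 2.4411 bits


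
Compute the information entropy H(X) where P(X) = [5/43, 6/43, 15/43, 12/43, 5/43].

H(X) = -Σ p(x) log₂ p(x)
  -5/43 × log₂(5/43) = 0.3610
  -6/43 × log₂(6/43) = 0.3965
  -15/43 × log₂(15/43) = 0.5300
  -12/43 × log₂(12/43) = 0.5139
  -5/43 × log₂(5/43) = 0.3610
H(X) = 2.1623 bits


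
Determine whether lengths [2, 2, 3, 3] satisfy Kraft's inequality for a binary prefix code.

Kraft inequality: Σ 2^(-l_i) ≤ 1 for prefix-free code
Calculating: 2^(-2) + 2^(-2) + 2^(-3) + 2^(-3)
= 0.25 + 0.25 + 0.125 + 0.125
= 0.7500
Since 0.7500 ≤ 1, prefix-free code exists


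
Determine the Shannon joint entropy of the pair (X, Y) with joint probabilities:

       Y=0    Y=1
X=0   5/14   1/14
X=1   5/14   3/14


H(X,Y) = -Σ p(x,y) log₂ p(x,y)
  p(0,0)=5/14: -0.3571 × log₂(0.3571) = 0.5305
  p(0,1)=1/14: -0.0714 × log₂(0.0714) = 0.2720
  p(1,0)=5/14: -0.3571 × log₂(0.3571) = 0.5305
  p(1,1)=3/14: -0.2143 × log₂(0.2143) = 0.4762
H(X,Y) = 1.8092 bits
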